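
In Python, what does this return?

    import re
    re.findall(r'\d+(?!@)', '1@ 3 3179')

['3', '3179']

The negative lookaround is zero-width — it rules out positions where the adjacent text would match, without consuming anything.
Scanning left to right: at [3:4] → '3'; at [5:9] → '3179'.
No capturing groups, so `findall` returns the 2 full match strings.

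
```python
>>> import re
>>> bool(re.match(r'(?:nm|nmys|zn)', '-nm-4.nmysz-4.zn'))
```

`re.match` only tries the pattern at the start of the string.
Here the pattern fails at index 0, so the call returns None, and `bool(None)` is False.

False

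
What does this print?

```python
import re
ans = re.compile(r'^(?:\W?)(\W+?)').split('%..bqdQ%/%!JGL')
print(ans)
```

['', '.', '.bqdQ%/%!JGL']

The group in the pattern means `split` returns the separators' captures alongside the pieces.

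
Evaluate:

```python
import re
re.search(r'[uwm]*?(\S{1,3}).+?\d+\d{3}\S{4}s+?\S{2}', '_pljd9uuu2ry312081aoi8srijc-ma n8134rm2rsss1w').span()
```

(0, 25)

Pattern: zero or more of one of [uwm] (lazy); then 1 to 3 of a non-whitespace character (captured); then one or more of any character (lazy), then one or more of a digit, then exactly 3 of a digit; then exactly 4 of a non-whitespace character, then one or more of the literal 's' (lazy), then exactly 2 of a non-whitespace character.
`re.search` tries every starting position until one works.
The match spans [0:25] → '_pljd9uuu2ry312081aoi8sri'.
Captured: group 1 = '_pl'.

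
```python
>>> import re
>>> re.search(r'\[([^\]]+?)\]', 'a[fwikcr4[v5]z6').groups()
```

The match spans [1:13] → '[fwikcr4[v5]'.
Captured: group 1 = 'fwikcr4[v5'.

('fwikcr4[v5',)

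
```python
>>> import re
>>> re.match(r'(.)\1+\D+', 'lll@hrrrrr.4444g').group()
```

`\1` is not a pattern — it's the concrete string captured by group 1, re-applied verbatim.
`match` is anchored at position 0; if the pattern doesn't fit there, it returns None.
The match spans [0:11] → 'lll@hrrrrr.'.
Captured: group 1 = 'l'.

'lll@hrrrrr.'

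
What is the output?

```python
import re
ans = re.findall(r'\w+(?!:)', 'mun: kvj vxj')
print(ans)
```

The negative lookahead/lookbehind blocks any match where the forbidden context is present.
Since nothing is captured, `findall` lists the 3 matched substrings directly.

['mu', 'kvj', 'vxj']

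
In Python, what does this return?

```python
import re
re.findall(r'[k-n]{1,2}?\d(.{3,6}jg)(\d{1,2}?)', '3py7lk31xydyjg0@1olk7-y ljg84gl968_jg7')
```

Pattern: 1 to 2 of a character in [k-n] (lazy), then a digit; then 3 to 6 of any character, then the literal 'jg' (captured); then 1 to 2 of a digit (lazy) (captured).
A non-greedy quantifier consumes as few characters as it can — just enough that the remainder of the pattern still matches from where it stops; whatever follows it matches normally.
Matches: at [4:15] match 'lk31xydyjg0', groups = ('1xydyjg', '0'); at [18:28] match 'lk7-y ljg8', groups = ('-y ljg', '8'); at [30:38] match 'l968_jg7', groups = ('68_jg', '7').
`findall` packs the 2 group values into a tuple for every match.

[('1xydyjg', '0'), ('-y ljg', '8'), ('68_jg', '7')]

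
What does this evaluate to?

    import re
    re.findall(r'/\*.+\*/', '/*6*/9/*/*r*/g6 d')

Walking the string: at [0:13] → '/*6*/9/*/*r*/'.
`findall` yields the raw match text (1 of them) because the pattern has no groups.

['/*6*/9/*/*r*/']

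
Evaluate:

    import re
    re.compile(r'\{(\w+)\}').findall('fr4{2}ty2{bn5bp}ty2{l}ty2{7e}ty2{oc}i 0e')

['2', 'bn5bp', 'l', '7e', 'oc']

`findall` collects group 1 from each match (5 total).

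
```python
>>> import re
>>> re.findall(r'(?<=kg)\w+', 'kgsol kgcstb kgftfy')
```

Because the assertion is zero-width, the text it checks is not consumed and won't appear in the result.
Matches: at [2:5] → 'sol'; at [8:12] → 'cstb'; at [15:19] → 'ftfy'.
`findall` yields the raw match text (3 of them) because the pattern has no groups.

['sol', 'cstb', 'ftfy']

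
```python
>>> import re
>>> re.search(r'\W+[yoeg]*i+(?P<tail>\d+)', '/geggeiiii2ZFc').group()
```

'/geggeiiii2'

This matches one or more of a non-word character, then zero or more of one of [yoeg], then one or more of the literal 'i'; then one or more of a digit (captured as 'tail').
`re.search` scans for the first position where the pattern succeeds.
The match spans [0:11] → '/geggeiiii2'.
Captured: group 1 = '2'.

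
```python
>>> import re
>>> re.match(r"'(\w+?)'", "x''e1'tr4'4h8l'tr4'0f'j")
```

None

`match` is anchored at position 0; if the pattern doesn't fit there, it returns None.
Here the string doesn't start with a match, so the call returns None.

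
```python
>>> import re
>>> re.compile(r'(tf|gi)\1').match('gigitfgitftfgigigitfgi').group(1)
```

`\1` has to match the exact text group 1 already captured.
`re.match` won't scan ahead — the pattern has to work from the very first character.
The match spans [0:4] → 'gigi'.
Captured: group 1 = 'gi'.

'gi'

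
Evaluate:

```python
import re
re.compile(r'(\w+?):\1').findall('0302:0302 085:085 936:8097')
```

['0302', '085']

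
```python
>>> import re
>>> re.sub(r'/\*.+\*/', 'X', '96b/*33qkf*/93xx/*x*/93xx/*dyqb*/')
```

Each match is replaced by 'X'.

'96bX'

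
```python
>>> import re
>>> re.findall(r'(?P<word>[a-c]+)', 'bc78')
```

Pattern: one or more of a character in [a-c] (captured as 'word').
Because there's exactly one group, `findall` drops the full match and keeps group 1 from the one hit.

['bc']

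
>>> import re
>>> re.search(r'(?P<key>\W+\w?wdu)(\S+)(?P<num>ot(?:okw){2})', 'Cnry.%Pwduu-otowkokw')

None

Here nothing in the string fits, so the call returns None.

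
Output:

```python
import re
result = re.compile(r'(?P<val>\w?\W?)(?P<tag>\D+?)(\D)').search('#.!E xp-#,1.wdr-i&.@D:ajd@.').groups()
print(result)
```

('#', '.', '!')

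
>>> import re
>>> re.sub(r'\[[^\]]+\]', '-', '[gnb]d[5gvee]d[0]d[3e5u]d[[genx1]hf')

'-d-d-d-d-hf'

`sub` substitutes '-' at each match site.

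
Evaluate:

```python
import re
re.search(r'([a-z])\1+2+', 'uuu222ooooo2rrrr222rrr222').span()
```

(0, 6)

`\1` is not a pattern — it's the concrete string captured by group 1, re-applied verbatim.
`re.search` tries every starting position until one works.
The match spans [0:6] → 'uuu222'.
Captured: group 1 = 'u'.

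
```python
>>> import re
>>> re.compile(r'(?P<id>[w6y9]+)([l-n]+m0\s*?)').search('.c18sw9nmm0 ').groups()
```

Pattern: one or more of one of [w6y9] (captured as 'id'); then one or more of a character in [l-n], then the literal 'm0', then zero or more of whitespace (lazy) (captured).
Unlike `match`, `search` isn't anchored — it looks for the pattern anywhere in the string.
The match spans [5:11] → 'w9nmm0'.
Captured: group 1 = 'w9', group 2 = 'nmm0'.

('w9', 'nmm0')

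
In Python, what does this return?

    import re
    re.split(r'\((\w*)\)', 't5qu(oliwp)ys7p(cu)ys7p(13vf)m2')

Matches to split on: at [4:11] → '(oliwp)'; at [15:19] → '(cu)'; at [23:29] → '(13vf)'.
`re.split` interleaves the captured-group text with the surrounding fragments.

['t5qu', 'oliwp', 'ys7p', 'cu', 'ys7p', '13vf', 'm2']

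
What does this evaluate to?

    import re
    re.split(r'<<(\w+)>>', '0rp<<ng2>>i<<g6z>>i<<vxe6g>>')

Matches to split on: at [3:10] → '<<ng2>>'; at [11:18] → '<<g6z>>'; at [19:28] → '<<vxe6g>>'.
The group in the pattern means `split` returns the separators' captures alongside the pieces.

['0rp', 'ng2', 'i', 'g6z', 'i', 'vxe6g', '']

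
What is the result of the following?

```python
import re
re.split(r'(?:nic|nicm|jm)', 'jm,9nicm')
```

['', ',9', 'm']

`|` is ordered: at each position the engine commits to the first alternative that works.
Each match becomes a cut point; 3 segments remain.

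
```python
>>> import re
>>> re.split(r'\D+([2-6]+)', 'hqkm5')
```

The pattern matches one or more of a non-digit; then one or more of a character in [2-6] (captured).
Matches to split on: at [0:5] → 'hqkm5'.
Because the pattern has a capturing group, `split` also inserts each captured text between the pieces.

['', '5', '']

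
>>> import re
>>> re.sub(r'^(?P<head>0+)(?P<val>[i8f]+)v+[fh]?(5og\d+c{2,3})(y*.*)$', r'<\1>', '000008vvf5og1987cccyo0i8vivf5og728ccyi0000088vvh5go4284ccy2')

Pattern: anchored at the start of the string; then one or more of a literal '0' (captured as 'head'); then one or more of one of [i8f] (captured as 'val'); then one or more of the literal 'v', then optionally one of [fh]; then the literal '5og', then one or more of a digit, then 2 to 3 of a literal 'c' (captured); then zero or more of a literal 'y', then zero or more of any character (captured); then anchored at the end.
Each match is replaced using the text its own group 1 captured.

'<00000>'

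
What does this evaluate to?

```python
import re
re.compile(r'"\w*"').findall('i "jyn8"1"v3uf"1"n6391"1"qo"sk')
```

Matches: at [2:8] → '"jyn8"'; at [9:15] → '"v3uf"'; at [16:23] → '"n6391"'; at [24:28] → '"qo"'.
`findall` yields the raw match text (4 of them) because the pattern has no groups.

['"jyn8"', '"v3uf"', '"n6391"', '"qo"']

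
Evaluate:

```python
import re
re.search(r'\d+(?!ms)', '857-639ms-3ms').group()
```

A negative assertion filters positions out without eating any characters.
`re.search` scans for the first position where the pattern succeeds.
The match spans [0:3] → '857'.

'857'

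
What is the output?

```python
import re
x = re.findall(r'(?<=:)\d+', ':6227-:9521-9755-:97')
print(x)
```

['6227', '9521', '97']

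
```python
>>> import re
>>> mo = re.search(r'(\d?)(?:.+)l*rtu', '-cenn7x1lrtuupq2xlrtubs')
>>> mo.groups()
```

('',)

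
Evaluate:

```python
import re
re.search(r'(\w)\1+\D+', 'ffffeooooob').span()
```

A backreference is literal: `\1` must see the identical characters the first group matched.
The match spans [0:11] → 'ffffeooooob'.

(0, 11)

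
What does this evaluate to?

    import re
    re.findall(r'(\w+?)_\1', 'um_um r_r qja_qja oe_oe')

After group 1 captures some text, `\1` only succeeds where that same text appears again.
One capturing group, so `findall` returns just the captured substring from each match — 4 in all.

['um', 'r', 'qja', 'oe']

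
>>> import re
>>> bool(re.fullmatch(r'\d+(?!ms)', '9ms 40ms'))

False

The negative lookahead/lookbehind blocks any match where the forbidden context is present.
`re.fullmatch` is like wrapping the pattern in `^…$` (in single-line mode).
Here the string isn't matched end-to-end, so the call returns None, and `bool(None)` is False.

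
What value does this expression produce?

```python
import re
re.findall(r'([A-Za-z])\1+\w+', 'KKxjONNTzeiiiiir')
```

['K']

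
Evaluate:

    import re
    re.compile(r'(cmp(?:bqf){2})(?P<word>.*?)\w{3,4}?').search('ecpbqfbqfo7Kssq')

None

The pattern matches the literal 'c', then the literal 'mp', then the literal 'bqf' repeated 2 times (captured); then zero or more of any character (lazy) (captured as 'word'); then 3 to 4 of a word character (lazy).
`re.search` scans for the first position where the pattern succeeds.
Here no position works, so the call returns None.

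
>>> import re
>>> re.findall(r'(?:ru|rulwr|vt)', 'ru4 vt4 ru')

With no groups in the pattern, `findall` gives back each whole match — 3 here.

['ru', 'vt', 'ru']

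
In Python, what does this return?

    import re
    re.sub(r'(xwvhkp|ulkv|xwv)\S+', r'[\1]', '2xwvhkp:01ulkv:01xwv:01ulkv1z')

The regex engine tests alternatives in the order written; an earlier branch that matches wins even if a later one would match more.
Matches: at [1:29] → 'xwvhkp:01ulkv:01xwv:01ulkv1z'.
Each match is replaced using the text its own group 1 captured.

'2[xwvhkp]'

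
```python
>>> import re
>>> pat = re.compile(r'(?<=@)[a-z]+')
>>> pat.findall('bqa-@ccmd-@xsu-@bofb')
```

['ccmd', 'xsu', 'bofb']

Because the assertion is zero-width, the text it checks is not consumed and won't appear in the result.
Walking the string: at [5:9] → 'ccmd'; at [11:14] → 'xsu'; at [16:20] → 'bofb'.
`findall` yields the raw match text (3 of them) because the pattern has no groups.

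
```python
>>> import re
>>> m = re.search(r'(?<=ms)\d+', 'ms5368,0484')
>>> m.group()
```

The positive lookaround only admits positions where the adjacent text matches; those characters stay outside the span.
`re.search` scans for the first position where the pattern succeeds.
The match spans [2:6] → '5368'.

'5368'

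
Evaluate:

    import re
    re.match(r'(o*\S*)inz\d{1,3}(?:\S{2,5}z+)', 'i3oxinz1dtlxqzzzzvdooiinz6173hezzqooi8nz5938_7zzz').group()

`match` is anchored at position 0; if the pattern doesn't fit there, it returns None.
The match spans [0:33] → 'i3oxinz1dtlxqzzzzvdooiinz6173hezz'.

'i3oxinz1dtlxqzzzzvdooiinz6173hezz'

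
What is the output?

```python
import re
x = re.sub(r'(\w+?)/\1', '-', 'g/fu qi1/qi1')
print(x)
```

`\1` is not a pattern — it's the concrete string captured by group 1, re-applied verbatim.
Each match is replaced by '-'.

g/fu -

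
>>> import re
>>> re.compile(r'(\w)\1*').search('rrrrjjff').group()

'rrrr'

After group 1 captures some text, `\1` only succeeds where that same text appears again.
The match spans [0:4] → 'rrrr'.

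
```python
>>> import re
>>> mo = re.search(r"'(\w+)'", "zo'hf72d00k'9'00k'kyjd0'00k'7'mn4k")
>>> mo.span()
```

`re.search` tries every starting position until one works.
The match spans [2:12] → "'hf72d00k'".
Captured: group 1 = 'hf72d00k'.

(2, 12)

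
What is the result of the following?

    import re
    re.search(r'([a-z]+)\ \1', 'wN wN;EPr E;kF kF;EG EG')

None

A backreference is literal: `\1` must see the identical characters the first group matched.
`search` walks the string left to right and returns the first match it finds.
Here no position works, so the call returns None.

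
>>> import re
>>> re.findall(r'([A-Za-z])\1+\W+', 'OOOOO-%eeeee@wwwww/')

['O', 'e', 'w']

The backreference `\1` re-matches whatever the first group consumed, character for character.
`findall` collects group 1 from each match (3 total).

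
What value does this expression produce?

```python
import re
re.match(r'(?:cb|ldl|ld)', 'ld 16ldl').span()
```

(0, 2)

With `match`, the pattern is implicitly anchored at the beginning.
The match spans [0:2] → 'ld'.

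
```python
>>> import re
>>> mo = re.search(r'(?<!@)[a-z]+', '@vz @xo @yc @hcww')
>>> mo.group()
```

'z'

Because the assertion is negative and zero-width, positions next to the forbidden text are skipped.
`re.search` tries every starting position until one works.
The match spans [2:3] → 'z'.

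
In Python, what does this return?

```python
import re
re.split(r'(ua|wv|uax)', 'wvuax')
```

The regex engine tests alternatives in the order written; an earlier branch that matches wins even if a later one would match more.
Matches to split on: at [0:2] → 'wv'; at [2:4] → 'ua'.
Because the pattern has a capturing group, `split` also inserts each captured text between the pieces.

['', 'wv', '', 'ua', 'x']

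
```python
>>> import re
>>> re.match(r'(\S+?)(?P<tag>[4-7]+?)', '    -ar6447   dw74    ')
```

With `match`, the pattern is implicitly anchored at the beginning.
Here the pattern fails at index 0, so the call returns None.

None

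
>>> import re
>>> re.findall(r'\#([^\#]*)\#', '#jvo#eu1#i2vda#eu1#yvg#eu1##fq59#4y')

['jvo', 'i2vda', 'yvg', '']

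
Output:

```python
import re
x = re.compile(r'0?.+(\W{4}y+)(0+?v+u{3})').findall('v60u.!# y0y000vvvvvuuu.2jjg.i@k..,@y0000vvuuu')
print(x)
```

[('..,@y', '0000vvuuu')]

The pattern matches optionally a literal '0', then one or more of any character; then exactly 4 of a non-word character, then one or more of the literal 'y' (captured); then one or more of the literal '0' (lazy), then one or more of a literal 'v', then exactly 3 of a literal 'u' (captured).
Walking the string: at [0:45] match 'v60u.!# y0y000vvvvvuuu.2jjg.i@k..,@y0000vvuuu', groups = ('..,@y', '0000vvuuu').
`findall` packs the 2 group values into a tuple for every match.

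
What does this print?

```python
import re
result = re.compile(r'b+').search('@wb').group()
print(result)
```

The match spans [2:3] → 'b'.

b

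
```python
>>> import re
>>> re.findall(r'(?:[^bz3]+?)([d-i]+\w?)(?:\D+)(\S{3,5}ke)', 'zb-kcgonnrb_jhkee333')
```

[('go', '_jhke')]

This matches one or more of any character except [bz3] (lazy) (non-capturing group); then one or more of a character in [d-i], then optionally a word character (captured); then one or more of a non-digit (non-capturing group); then 3 to 5 of a non-whitespace character, then the literal 'ke' (captured).
Scanning left to right: at [2:16] match '-kcgonnrb_jhke', groups = ('go', '_jhke').
Multiple groups make `findall` return tuples — one 2-tuple for the one match.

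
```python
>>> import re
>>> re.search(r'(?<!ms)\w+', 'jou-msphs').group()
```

'jou'

Because the assertion is negative and zero-width, positions next to the forbidden text are skipped.
The match spans [0:3] → 'jou'.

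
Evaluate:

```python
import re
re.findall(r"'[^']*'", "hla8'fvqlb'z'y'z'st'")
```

Walking the string: at [4:11] → "'fvqlb'"; at [12:15] → "'y'"; at [16:20] → "'st'".
With no groups in the pattern, `findall` gives back each whole match — 3 here.

["'fvqlb'", "'y'", "'st'"]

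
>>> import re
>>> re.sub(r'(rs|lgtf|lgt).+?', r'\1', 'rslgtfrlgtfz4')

'rsgtfrlgtf4'

Alternation tries branches left to right and keeps the first one that lets the overall match succeed at that position.
`\1` in the replacement pulls in group 1's text for each match.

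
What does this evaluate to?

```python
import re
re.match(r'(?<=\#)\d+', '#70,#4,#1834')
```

The positive lookaround only admits positions where the adjacent text matches; those characters stay outside the span.
`match` is anchored at position 0; if the pattern doesn't fit there, it returns None.
Here position 0 doesn't satisfy it, so the call returns None.

None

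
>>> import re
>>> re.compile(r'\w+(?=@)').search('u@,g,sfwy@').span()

(0, 1)

Lookahead/lookbehind check context without consuming it, so the matched span excludes the asserted characters.
The match spans [0:1] → 'u'.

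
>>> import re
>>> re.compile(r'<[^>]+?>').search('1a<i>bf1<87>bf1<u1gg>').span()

`re.search` tries every starting position until one works.
The match spans [2:5] → '<i>'.

(2, 5)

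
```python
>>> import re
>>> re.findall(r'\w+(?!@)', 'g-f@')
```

['g']

Because the assertion is negative and zero-width, positions next to the forbidden text are skipped.
No capturing groups, so `findall` returns the 1 full match string.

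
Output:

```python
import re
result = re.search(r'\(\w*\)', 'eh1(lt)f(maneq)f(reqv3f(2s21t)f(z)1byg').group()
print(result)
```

(lt)

`re.search` tries every starting position until one works.
The match spans [3:7] → '(lt)'.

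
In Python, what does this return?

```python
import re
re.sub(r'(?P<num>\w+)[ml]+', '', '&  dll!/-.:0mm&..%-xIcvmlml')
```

'&  !/-.:&..%-'

Pattern: one or more of a word character (captured as 'num'); then one or more of one of [ml].
Matches: at [3:6] → 'dll'; at [11:14] → '0mm'; at [19:27] → 'xIcvmlml'.
Every occurrence is swapped for ''.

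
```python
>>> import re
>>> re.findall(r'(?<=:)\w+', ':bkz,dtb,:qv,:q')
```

['bkz', 'qv', 'q']

The lookaround is zero-width — it requires the adjacent text to match without consuming it, so the asserted text isn't part of the match.
Scanning left to right: at [1:4] → 'bkz'; at [10:12] → 'qv'; at [14:15] → 'q'.
Since nothing is captured, `findall` lists the 3 matched substrings directly.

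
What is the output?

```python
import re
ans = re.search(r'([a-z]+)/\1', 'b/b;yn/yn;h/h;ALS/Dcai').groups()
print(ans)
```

('b',)

The match spans [0:3] → 'b/b'.
Captured: group 1 = 'b'.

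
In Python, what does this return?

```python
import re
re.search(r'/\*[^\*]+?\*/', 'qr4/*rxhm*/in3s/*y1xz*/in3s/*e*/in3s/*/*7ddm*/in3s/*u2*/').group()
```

`re.search` tries every starting position until one works.
The match spans [3:11] → '/*rxhm*/'.

'/*rxhm*/'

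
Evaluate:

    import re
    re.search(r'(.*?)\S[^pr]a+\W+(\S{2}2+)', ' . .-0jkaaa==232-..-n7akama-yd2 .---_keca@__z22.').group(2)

'232'

The match spans [0:16] → ' . .-0jkaaa==232'.
Captured: group 1 = ' . .-0', group 2 = '232'.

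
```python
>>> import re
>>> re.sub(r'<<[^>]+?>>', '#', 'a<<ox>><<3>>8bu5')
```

'a##8bu5'

Matches: at [1:7] → '<<ox>>'; at [7:12] → '<<3>>'.
`sub` substitutes '#' at each match site.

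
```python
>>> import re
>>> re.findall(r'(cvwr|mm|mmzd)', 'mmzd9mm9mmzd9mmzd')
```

['mm', 'mm', 'mm', 'mm']

Alternation tries branches left to right and keeps the first one that lets the overall match succeed at that position.
Walking the string: at [0:2] match 'mm', group 1 = 'mm'; at [5:7] match 'mm', group 1 = 'mm'; at [8:10] match 'mm', group 1 = 'mm'; at [13:15] match 'mm', group 1 = 'mm'.
`findall` collects group 1 from each match (4 total).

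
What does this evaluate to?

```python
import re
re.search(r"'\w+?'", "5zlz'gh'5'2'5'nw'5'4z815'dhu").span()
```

`search` walks the string left to right and returns the first match it finds.
The match spans [4:8] → "'gh'".

(4, 8)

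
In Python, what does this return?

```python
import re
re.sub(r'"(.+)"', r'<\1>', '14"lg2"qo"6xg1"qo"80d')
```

Matches: at [2:18] → '"lg2"qo"6xg1"qo"'.
`\1` in the replacement pulls in group 1's text for each match.

'14<lg2"qo"6xg1"qo>80d'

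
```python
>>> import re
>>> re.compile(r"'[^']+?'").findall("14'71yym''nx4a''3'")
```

["'71yym'", "'nx4a'", "'3'"]

Walking the string: at [2:9] → "'71yym'"; at [9:15] → "'nx4a'"; at [15:18] → "'3'".
With no groups in the pattern, `findall` gives back each whole match — 3 here.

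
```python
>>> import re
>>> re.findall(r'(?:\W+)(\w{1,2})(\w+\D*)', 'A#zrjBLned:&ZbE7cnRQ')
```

The pattern matches one or more of a non-word character (non-capturing group); then 1 to 2 of a word character (captured); then one or more of a word character, then zero or more of a non-digit (captured).
Matches: at [1:15] match '#zrjBLned:&ZbE', groups = ('zr', 'jBLned:&ZbE').
With 2 capturing groups, `findall` returns a 2-tuple per match.

[('zr', 'jBLned:&ZbE')]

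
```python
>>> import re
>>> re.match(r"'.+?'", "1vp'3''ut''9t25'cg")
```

None

`re.match` only tries the pattern at the start of the string.
Here position 0 doesn't satisfy it, so the call returns None.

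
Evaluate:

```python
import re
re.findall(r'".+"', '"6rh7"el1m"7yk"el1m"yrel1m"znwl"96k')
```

['"6rh7"el1m"7yk"el1m"yrel1m"znwl"']

Walking the string: at [0:32] → '"6rh7"el1m"7yk"el1m"yrel1m"znwl"'.
`findall` yields the raw match text (1 of them) because the pattern has no groups.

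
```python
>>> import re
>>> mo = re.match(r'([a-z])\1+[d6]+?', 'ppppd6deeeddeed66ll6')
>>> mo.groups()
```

The match spans [0:5] → 'ppppd'.
Captured: group 1 = 'p'.

('p',)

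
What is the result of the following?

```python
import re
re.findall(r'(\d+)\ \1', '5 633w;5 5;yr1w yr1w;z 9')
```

['5']

`\1` is not a pattern — it's the concrete string captured by group 1, re-applied verbatim.
Matches: at [7:10] match '5 5', group 1 = '5'.
One capturing group, so `findall` returns just the captured substring from the one match — 1 in all.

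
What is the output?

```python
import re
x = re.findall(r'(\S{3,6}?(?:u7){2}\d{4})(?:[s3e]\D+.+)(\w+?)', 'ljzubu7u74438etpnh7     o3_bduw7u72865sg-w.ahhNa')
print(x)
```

[('ljzubu7u74438', 'a')]

The pattern matches 3 to 6 of a non-whitespace character (lazy), then the literal 'u7' repeated 2 times, then exactly 4 of a digit (captured); then one of [s3e], then one or more of a non-digit, then one or more of any character (non-capturing group); then one or more of a word character (lazy) (captured).
Walking the string: at [0:48] match 'ljzubu7u74438etpnh7     o3_bduw7u72865sg-w.ahhNa', groups = ('ljzubu7u74438', 'a').
Multiple groups make `findall` return tuples — one 2-tuple for the one match.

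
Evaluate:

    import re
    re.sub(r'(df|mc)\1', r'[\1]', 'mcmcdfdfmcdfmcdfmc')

'[mc][df]mcdfmcdfmc'

`\1` has to match the exact text group 1 already captured.
Matches: at [0:4] → 'mcmc'; at [4:8] → 'dfdf'.
The replacement refers to a captured group, so each match is rewritten using its own captured text.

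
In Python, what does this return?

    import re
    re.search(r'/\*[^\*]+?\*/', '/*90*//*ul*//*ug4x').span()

`re.search` scans for the first position where the pattern succeeds.
The match spans [0:6] → '/*90*/'.

(0, 6)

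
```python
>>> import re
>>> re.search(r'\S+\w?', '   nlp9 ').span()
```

This matches one or more of a non-whitespace character; then optionally a word character.
`re.search` tries every starting position until one works.
The match spans [3:7] → 'nlp9'.

(3, 7)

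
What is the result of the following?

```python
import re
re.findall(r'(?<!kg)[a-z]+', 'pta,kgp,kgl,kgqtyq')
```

['pta', 'kgp', 'kgl', 'kgqtyq']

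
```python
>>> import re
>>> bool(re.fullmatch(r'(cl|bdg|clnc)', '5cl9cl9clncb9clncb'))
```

`re.fullmatch` is like wrapping the pattern in `^…$` (in single-line mode).
Here there's no way to consume every character, so the call returns None, and `bool(None)` is False.

False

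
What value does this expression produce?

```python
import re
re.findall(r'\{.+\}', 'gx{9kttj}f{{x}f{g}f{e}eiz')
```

['{9kttj}f{{x}f{g}f{e}']

No capturing groups, so `findall` returns the 1 full match string.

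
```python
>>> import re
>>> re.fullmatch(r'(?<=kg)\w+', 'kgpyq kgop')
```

For `fullmatch`, every character of the input must be accounted for by the pattern.
Here there's no way to consume every character, so the call returns None.

None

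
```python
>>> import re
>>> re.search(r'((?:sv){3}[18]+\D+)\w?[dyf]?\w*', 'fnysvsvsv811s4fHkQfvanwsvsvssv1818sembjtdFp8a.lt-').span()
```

(3, 45)

The match spans [3:45] → 'svsvsv811s4fHkQfvanwsvsvssv1818sembjtdFp8a'.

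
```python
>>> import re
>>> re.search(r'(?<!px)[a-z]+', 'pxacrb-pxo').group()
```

'pxacrb'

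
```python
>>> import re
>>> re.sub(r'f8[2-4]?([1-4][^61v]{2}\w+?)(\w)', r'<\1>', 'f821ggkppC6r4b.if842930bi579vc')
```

'<1ggk>pC6r4b.i<2930>i579vc'

Because the quantifier is non-greedy, it stops expanding at the earliest point where the rest of the pattern can succeed.
The replacement refers to a captured group, so each match is rewritten using its own captured text.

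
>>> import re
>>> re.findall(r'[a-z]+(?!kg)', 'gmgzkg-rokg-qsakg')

Because the assertion is negative and zero-width, positions next to the forbidden text are skipped.
Since nothing is captured, `findall` lists the 3 matched substrings directly.

['gmgzkg', 'rokg', 'qsakg']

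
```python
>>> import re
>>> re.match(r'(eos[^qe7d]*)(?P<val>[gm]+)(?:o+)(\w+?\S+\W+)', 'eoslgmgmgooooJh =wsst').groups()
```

Pattern: the literal 'eos', then zero or more of any character except [qe7d] (captured); then one or more of one of [gm] (captured as 'val'); then one or more of a literal 'o' (non-capturing group); then one or more of a word character (lazy), then one or more of a non-whitespace character, then one or more of a non-word character (captured).
`match` is anchored at position 0; if the pattern doesn't fit there, it returns None.
The match spans [0:17] → 'eoslgmgmgooooJh ='.
Captured: group 1 = 'eoslgmgm', group 2 = 'g', group 3 = 'Jh ='.

('eoslgmgm', 'g', 'Jh =')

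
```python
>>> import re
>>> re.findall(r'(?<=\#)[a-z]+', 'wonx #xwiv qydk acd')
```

The lookaround is zero-width — it requires the adjacent text to match without consuming it, so the asserted text isn't part of the match.
Matches: at [6:10] → 'xwiv'.
With no groups in the pattern, `findall` gives back each whole match — 1 here.

['xwiv']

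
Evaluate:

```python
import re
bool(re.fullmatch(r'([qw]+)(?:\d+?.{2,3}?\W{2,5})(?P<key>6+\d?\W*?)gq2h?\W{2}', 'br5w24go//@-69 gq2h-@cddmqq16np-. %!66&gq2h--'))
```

Pattern: one or more of one of [qw] (captured); then one or more of a digit (lazy), then 2 to 3 of any character (lazy), then 2 to 5 of a non-word character (non-capturing group); then one or more of the literal '6', then optionally a digit, then zero or more of a non-word character (lazy) (captured as 'key'); then the literal 'gq2', then optionally the literal 'h', then exactly 2 of a non-word character.
`re.fullmatch` requires the pattern to consume the entire string.
Here the pattern can't cover the whole string, so the call returns None, and `bool(None)` is False.

False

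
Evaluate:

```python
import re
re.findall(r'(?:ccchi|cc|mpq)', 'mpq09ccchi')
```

['mpq', 'ccchi']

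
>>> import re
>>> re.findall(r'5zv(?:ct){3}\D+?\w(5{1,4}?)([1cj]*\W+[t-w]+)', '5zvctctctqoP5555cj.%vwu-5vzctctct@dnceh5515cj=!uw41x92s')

Pattern: the literal '5zv', then the literal 'ct' repeated 3 times, then one or more of a non-digit (lazy); then a word character; then 1 to 4 of a literal '5' (lazy) (captured); then zero or more of one of [1cj], then one or more of a non-word character, then one or more of a character in [t-w] (captured).
The `?` after the quantifier makes it lazy — it takes as little as possible before letting the rest of the pattern try.
Scanning left to right: at [0:23] match '5zvctctctqoP5555cj.%vwu', groups = ('5555', 'cj.%vwu').
With 2 capturing groups, `findall` returns a 2-tuple per match.

[('5555', 'cj.%vwu')]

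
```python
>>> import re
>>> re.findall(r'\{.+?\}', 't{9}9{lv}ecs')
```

['{9}', '{lv}']

Because the quantifier is non-greedy, it stops expanding at the earliest point where the rest of the pattern can succeed.
Scanning left to right: at [1:4] → '{9}'; at [5:9] → '{lv}'.
No capturing groups, so `findall` returns the 2 full match strings.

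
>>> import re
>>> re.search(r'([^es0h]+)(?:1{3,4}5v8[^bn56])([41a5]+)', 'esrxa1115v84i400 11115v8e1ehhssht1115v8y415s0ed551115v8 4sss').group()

' 11115v8e1'

Pattern: one or more of any character except [es0h] (captured); then 3 to 4 of a literal '1', then the literal '5v8', then any character except [bn56] (non-capturing group); then one or more of one of [41a5] (captured).
`search` walks the string left to right and returns the first match it finds.
The match spans [16:26] → ' 11115v8e1'.
Captured: group 1 = ' 1', group 2 = '1'.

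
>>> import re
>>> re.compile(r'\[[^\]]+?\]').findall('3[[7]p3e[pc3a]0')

['[[7]', '[pc3a]']

Scanning left to right: at [1:5] → '[[7]'; at [8:14] → '[pc3a]'.
With no groups in the pattern, `findall` gives back each whole match — 2 here.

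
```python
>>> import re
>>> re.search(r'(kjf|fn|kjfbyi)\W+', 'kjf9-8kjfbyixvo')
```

None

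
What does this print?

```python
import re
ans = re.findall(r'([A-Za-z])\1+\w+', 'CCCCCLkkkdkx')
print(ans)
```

['C']

`\1` has to match the exact text group 1 already captured.
Walking the string: at [0:12] match 'CCCCCLkkkdkx', group 1 = 'C'.
With a single group, `findall` returns only what that group captured — 1 item.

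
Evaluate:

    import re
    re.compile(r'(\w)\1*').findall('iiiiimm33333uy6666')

['i', 'm', '3', 'u', 'y', '6']

`\1` is not a pattern — it's the concrete string captured by group 1, re-applied verbatim.
Because there's exactly one group, `findall` drops the full match and keeps group 1 from each hit.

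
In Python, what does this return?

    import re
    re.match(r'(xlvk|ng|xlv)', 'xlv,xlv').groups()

`re.match` won't scan ahead — the pattern has to work from the very first character.
The match spans [0:3] → 'xlv'.
Captured: group 1 = 'xlv'.

('xlv',)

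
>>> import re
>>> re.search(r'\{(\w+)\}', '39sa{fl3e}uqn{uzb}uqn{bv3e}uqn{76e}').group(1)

'fl3e'

The match spans [4:10] → '{fl3e}'.
Captured: group 1 = 'fl3e'.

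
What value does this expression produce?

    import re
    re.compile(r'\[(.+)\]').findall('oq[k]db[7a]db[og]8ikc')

Scanning left to right: at [2:17] match '[k]db[7a]db[og]', group 1 = 'k]db[7a]db[og'.
`findall` collects group 1 from the one match (1 total).

['k]db[7a]db[og']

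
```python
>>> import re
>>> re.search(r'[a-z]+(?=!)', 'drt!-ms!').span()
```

The `(?=…)`/`(?<=…)` assertion just peeks at neighbouring text; it doesn't advance the match position.
The match spans [0:3] → 'drt'.

(0, 3)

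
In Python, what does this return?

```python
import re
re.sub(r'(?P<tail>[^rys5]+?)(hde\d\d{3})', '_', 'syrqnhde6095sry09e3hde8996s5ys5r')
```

'syr_sry_s5ys5r'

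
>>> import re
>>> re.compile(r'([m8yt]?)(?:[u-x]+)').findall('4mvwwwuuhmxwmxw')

Pattern: optionally one of [m8yt] (captured); then one or more of a character in [u-x] (non-capturing group).
Walking the string: at [1:8] match 'mvwwwuu', group 1 = 'm'; at [9:12] match 'mxw', group 1 = 'm'; at [12:15] match 'mxw', group 1 = 'm'.
One capturing group, so `findall` returns just the captured substring from each match — 3 in all.

['m', 'm', 'm']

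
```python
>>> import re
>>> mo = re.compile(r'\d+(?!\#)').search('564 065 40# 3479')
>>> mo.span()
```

(0, 3)

Because the assertion is negative and zero-width, positions next to the forbidden text are skipped.
The match spans [0:3] → '564'.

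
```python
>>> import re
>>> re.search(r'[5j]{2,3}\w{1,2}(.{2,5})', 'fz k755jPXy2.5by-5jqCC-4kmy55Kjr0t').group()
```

'55jPXy2.5b'

The pattern matches 2 to 3 of one of [5j], then 1 to 2 of a word character; then 2 to 5 of any character (captured).
The match spans [5:15] → '55jPXy2.5b'.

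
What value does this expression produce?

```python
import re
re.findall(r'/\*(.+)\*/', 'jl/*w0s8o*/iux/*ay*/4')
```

['w0s8o*/iux/*ay']

With a single group, `findall` returns only what that group captured — 1 item.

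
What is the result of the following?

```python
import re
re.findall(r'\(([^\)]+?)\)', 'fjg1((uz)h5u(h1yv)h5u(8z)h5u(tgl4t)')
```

Because there's exactly one group, `findall` drops the full match and keeps group 1 from each hit.

['(uz', 'h1yv', '8z', 'tgl4t']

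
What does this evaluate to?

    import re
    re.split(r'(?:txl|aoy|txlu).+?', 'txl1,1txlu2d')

Alternation tries branches left to right and keeps the first one that lets the overall match succeed at that position.
Each match becomes a cut point; 3 segments remain.

['', ',1', '2d']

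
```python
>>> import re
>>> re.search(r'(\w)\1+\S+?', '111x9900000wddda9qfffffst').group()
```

'111x'

A backreference is literal: `\1` must see the identical characters the first group matched.
The match spans [0:4] → '111x'.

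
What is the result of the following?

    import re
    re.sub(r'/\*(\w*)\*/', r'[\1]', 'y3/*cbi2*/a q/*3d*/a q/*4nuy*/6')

'y3[cbi2]a q[3d]a q[4nuy]6'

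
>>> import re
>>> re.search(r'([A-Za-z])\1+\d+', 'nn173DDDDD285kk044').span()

(0, 5)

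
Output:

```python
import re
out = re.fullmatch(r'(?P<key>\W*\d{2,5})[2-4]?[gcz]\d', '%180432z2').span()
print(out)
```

(0, 9)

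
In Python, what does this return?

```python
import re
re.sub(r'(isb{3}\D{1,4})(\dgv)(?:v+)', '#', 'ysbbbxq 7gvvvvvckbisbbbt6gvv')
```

`sub` substitutes '#' at each match site.

'ysbbbxq 7gvvvvvckb#'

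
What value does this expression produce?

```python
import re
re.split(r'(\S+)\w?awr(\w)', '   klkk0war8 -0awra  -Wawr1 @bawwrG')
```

['   klkk0war8 ', '-0', 'a', '  ', '-W', '1', ' @bawwrG']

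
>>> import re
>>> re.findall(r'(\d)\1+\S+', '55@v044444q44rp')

['5']

`\1` has to match the exact text group 1 already captured.
Because there's exactly one group, `findall` drops the full match and keeps group 1 from the one hit.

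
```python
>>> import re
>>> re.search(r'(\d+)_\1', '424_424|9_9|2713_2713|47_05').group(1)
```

'424'

The match spans [0:7] → '424_424'.
Captured: group 1 = '424'.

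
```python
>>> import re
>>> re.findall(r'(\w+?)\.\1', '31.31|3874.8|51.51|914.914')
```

['31', '51', '914']

`\1` is not a pattern — it's the concrete string captured by group 1, re-applied verbatim.
Scanning left to right: at [0:5] match '31.31', group 1 = '31'; at [13:18] match '51.51', group 1 = '51'; at [19:26] match '914.914', group 1 = '914'.
With a single group, `findall` returns only what that group captured — 3 items.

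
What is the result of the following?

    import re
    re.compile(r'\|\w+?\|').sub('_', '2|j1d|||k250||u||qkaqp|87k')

Matches: at [1:6] → '|j1d|'; at [7:13] → '|k250|'; at [13:16] → '|u|'; at [16:23] → '|qkaqp|'.
Each match is replaced by '_'.

'2_|___87k'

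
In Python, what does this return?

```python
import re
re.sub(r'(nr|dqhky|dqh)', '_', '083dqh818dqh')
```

'083_818_'

`sub` substitutes '_' at each match site.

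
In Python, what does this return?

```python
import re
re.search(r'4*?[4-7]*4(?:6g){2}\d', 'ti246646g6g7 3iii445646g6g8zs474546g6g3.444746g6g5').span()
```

(3, 12)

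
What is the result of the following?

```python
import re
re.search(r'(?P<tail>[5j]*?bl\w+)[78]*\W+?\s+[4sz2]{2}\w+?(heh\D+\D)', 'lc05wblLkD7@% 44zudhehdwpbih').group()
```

'blLkD7@% 44zudhehdwpbih'

Pattern: zero or more of one of [5j] (lazy), then the literal 'bl', then one or more of a word character (captured as 'tail'); then zero or more of one of [78], then one or more of a non-word character (lazy); then one or more of whitespace, then exactly 2 of one of [4sz2]; then one or more of a word character (lazy); then the literal 'heh', then one or more of a non-digit, then a non-digit (captured).
`search` walks the string left to right and returns the first match it finds.
The match spans [5:28] → 'blLkD7@% 44zudhehdwpbih'.
Captured: group 1 = 'blLkD7', group 2 = 'hehdwpbih'.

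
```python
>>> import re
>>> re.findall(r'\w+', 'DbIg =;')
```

['DbIg']

This matches one or more of a word character.
Walking the string: at [0:4] → 'DbIg'.
With no groups in the pattern, `findall` gives back each whole match — 1 here.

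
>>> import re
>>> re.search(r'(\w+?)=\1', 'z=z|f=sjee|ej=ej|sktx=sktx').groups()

The match spans [0:3] → 'z=z'.
Captured: group 1 = 'z'.

('z',)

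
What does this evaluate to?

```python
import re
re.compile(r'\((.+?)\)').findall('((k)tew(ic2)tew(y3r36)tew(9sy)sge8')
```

A `+?`/`*?`/`{m,n}?` starts at its minimum and grows only as far as needed for what follows to match.
Scanning left to right: at [0:4] match '((k)', group 1 = '(k'; at [7:12] match '(ic2)', group 1 = 'ic2'; at [15:22] match '(y3r36)', group 1 = 'y3r36'; at [25:30] match '(9sy)', group 1 = '9sy'.
One capturing group, so `findall` returns just the captured substring from each match — 4 in all.

['(k', 'ic2', 'y3r36', '9sy']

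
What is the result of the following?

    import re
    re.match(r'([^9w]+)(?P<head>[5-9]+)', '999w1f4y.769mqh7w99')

`re.match` won't scan ahead — the pattern has to work from the very first character.
Here the pattern fails at index 0, so the call returns None.

None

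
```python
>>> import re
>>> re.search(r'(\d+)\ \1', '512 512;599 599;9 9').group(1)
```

`\1` has to match the exact text group 1 already captured.
`re.search` scans for the first position where the pattern succeeds.
The match spans [0:7] → '512 512'.
Captured: group 1 = '512'.

'512'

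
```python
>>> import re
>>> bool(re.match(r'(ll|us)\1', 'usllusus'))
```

False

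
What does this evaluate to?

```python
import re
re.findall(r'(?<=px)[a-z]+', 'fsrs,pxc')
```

Because the assertion is zero-width, the text it checks is not consumed and won't appear in the result.
Walking the string: at [7:8] → 'c'.
With no groups in the pattern, `findall` gives back each whole match — 1 here.

['c']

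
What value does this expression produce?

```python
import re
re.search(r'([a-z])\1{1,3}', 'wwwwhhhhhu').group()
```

`\1` is not a pattern — it's the concrete string captured by group 1, re-applied verbatim.
The match spans [0:4] → 'wwww'.

'wwww'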